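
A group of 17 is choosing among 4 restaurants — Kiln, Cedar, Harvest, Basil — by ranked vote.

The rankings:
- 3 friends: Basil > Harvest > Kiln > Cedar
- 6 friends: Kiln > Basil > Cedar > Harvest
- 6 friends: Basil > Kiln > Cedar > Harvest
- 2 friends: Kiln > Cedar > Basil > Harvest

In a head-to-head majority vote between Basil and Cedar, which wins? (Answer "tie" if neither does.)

Basil

Ballots ranking Basil above Cedar: 3 + 6 + 6 = 15.
Ballots ranking Cedar above Basil: 17 − 15 = 2.
Basil wins the head-to-head 15–2.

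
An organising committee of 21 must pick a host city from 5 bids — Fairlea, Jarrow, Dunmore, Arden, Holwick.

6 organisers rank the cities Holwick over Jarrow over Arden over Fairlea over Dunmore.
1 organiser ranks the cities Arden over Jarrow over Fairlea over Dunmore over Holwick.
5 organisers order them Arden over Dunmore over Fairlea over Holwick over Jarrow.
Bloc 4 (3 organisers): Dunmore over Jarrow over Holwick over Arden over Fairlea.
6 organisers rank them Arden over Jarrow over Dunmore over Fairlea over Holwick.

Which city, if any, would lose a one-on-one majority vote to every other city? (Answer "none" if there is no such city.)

none

Head-to-head results (21 organisers):
Fairlea–Jarrow: Jarrow 16–5.
Fairlea vs Dunmore: Dunmore, 14–7.
Fairlea vs Arden: Arden, 21–0.
Fairlea–Holwick: Fairlea 12–9.
Jarrow–Dunmore: Jarrow 13–8.
Jarrow vs Arden: Jarrow preferred on 6+3 = 9 ballots; Arden wins 12–9.
Jarrow–Holwick: Holwick 11–10.
Dunmore vs Arden: Arden wins 18–3.
Dunmore vs Holwick: 1+5+3+6 = 15 for Dunmore, 6 for Holwick — Dunmore by 15–6.
Arden vs Holwick: Arden wins 12–9.
No city is winless: Fairlea beats Holwick; Jarrow beats Fairlea; Dunmore beats Fairlea; Arden beats Fairlea; Holwick beats Jarrow. There is no Condorcet loser.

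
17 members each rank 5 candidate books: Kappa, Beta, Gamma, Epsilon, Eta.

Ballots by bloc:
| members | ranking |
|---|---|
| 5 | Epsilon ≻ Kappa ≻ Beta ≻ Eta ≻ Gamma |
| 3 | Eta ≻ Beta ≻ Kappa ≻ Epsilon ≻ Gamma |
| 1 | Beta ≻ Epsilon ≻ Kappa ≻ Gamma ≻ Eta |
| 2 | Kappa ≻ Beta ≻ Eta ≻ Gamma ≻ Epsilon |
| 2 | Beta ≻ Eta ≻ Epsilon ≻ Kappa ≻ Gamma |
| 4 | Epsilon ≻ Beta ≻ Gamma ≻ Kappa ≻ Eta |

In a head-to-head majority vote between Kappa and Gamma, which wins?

Ballots ranking Kappa above Gamma: 5 + 3 + 1 + 2 + 2 = 13.
Ballots ranking Gamma above Kappa: 17 − 13 = 4.
Kappa wins the head-to-head 13–4.

Kappa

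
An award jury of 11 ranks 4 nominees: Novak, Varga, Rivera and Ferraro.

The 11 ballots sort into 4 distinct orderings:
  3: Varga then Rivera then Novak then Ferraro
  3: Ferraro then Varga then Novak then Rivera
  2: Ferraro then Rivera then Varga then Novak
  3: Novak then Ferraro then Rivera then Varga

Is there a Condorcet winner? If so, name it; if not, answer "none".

none

Check each pair by majority over 11 ballots:
Novak vs Varga: Varga wins 8–3.
Novak vs Rivera: Novak wins 6–5.
Novak–Ferraro: Novak 6–5.
Varga vs Rivera: Varga is ranked higher on 3+3 = 6 ballots, Rivera on 5. Varga wins 6–5.
Varga vs Ferraro: Varga is ranked higher on 3 ballots, Ferraro on 8. Ferraro wins 8–3.
Rivera vs Ferraro: 3 to 8, Ferraro.
Each nominee drops at least one matchup (Novak loses to Varga; Varga loses to Ferraro; Rivera loses to Novak; Ferraro loses to Novak); the cycle Novak beats Ferraro beats Varga beats Novak rules out a Condorcet winner.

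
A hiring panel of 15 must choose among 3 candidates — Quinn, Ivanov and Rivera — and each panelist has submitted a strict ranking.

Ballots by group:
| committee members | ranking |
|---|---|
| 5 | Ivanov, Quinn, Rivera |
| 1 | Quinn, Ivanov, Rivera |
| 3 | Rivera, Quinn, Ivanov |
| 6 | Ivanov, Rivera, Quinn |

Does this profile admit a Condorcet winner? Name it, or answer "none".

Ivanov

Pairwise majorities:
Quinn vs Ivanov: Ivanov wins 11–4.
Quinn vs Rivera: Rivera, 9–6.
Ivanov vs Rivera: Ivanov, 12–3.
Ivanov beats each of Quinn, Rivera — Ivanov is the Condorcet winner.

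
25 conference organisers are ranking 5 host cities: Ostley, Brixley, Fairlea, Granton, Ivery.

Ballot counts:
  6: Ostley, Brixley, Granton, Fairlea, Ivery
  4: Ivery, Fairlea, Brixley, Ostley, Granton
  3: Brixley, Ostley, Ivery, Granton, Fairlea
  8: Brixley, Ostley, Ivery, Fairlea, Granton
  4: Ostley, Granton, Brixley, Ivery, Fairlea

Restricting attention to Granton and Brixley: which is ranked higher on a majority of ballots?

Ballots ranking Granton above Brixley: 4.
Ballots ranking Brixley above Granton: 25 − 4 = 21.
Brixley wins the head-to-head 21–4.

Brixley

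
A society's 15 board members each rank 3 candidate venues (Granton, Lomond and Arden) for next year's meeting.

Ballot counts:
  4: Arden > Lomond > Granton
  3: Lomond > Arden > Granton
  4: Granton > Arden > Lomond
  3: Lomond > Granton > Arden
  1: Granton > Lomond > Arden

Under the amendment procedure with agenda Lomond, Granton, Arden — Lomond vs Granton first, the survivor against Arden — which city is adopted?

Arden

Round 1: Lomond vs Granton — 10–5, Lomond advances.
Round 2: Lomond vs Arden — 7–8, Arden advances.
The agenda winner is Arden.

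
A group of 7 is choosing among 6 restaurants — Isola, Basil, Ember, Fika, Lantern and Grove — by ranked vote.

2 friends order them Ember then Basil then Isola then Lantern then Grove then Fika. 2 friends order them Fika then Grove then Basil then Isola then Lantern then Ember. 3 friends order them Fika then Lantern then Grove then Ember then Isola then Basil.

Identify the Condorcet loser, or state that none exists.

Head-to-head results (7 friends):
Isola vs Basil: Isola is ranked higher on 3 ballots, Basil on 4. Basil wins 4–3.
Isola–Ember: Ember 5–2.
Isola–Fika: Fika 5–2.
Isola vs Lantern: Isola is ranked higher on 2+2 = 4 ballots, Lantern on 3. Isola wins 4–3.
Isola vs Grove: Grove, 5–2.
Basil vs Ember: Basil is ranked higher on 2 ballots, Ember on 5. Ember wins 5–2.
Basil vs Fika: 2 to 5, Fika.
Basil vs Lantern: Basil wins 4–3.
Basil vs Grove: Grove wins 5–2.
Ember–Fika: Fika 5–2.
Ember vs Lantern: 2 for Ember, 5 for Lantern — Lantern by 5–2.
Ember–Grove: Grove 5–2.
Fika vs Lantern: Fika wins 5–2.
Fika vs Grove: Fika wins 5–2.
Lantern vs Grove: Lantern preferred on 2+3 = 5 ballots; Lantern wins 5–2.
No restaurant is winless: Isola beats Lantern; Basil beats Isola; Ember beats Isola; Fika beats Isola; Lantern beats Ember; Grove beats Isola. There is no Condorcet loser.

none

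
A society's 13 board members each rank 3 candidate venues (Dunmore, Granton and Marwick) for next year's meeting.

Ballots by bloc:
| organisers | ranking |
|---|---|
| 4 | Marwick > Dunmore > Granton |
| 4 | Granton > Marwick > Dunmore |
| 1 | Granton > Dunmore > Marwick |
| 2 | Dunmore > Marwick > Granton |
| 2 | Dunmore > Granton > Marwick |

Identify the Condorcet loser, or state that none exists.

none

Pairwise majorities:
Dunmore vs Granton: 4+2+2 = 8 for Dunmore, 5 for Granton — Dunmore by 8–5.
Dunmore vs Marwick: Dunmore preferred on 1+2+2 = 5 ballots; Marwick wins 8–5.
Granton vs Marwick: Granton preferred on 4+1+2 = 7 ballots; Granton wins 7–6.
No city is winless: Dunmore beats Granton; Granton beats Marwick; Marwick beats Dunmore. There is no Condorcet loser.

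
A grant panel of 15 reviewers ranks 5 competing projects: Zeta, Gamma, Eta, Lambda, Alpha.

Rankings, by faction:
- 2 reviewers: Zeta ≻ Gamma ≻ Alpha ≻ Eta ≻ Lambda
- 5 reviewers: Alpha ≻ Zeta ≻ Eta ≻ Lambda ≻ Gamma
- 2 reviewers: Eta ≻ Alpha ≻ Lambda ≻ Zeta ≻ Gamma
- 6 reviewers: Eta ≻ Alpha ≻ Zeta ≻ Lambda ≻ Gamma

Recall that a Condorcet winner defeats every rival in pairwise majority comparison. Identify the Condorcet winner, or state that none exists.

Head-to-head results (15 reviewers):
Zeta vs Gamma: 2+5+2+6 = 15 for Zeta, 0 for Gamma — Zeta by 15–0.
Zeta vs Eta: Zeta is ranked higher on 2+5 = 7 ballots, Eta on 8. Eta wins 8–7.
Zeta vs Lambda: 2+5+6 = 13 for Zeta, 2 for Lambda — Zeta by 13–2.
Zeta vs Alpha: 2 for Zeta, 13 for Alpha — Alpha by 13–2.
Gamma vs Eta: Gamma is ranked higher on 2 ballots, Eta on 13. Eta wins 13–2.
Gamma vs Lambda: 2 for Gamma, 13 for Lambda — Lambda by 13–2.
Gamma vs Alpha: 2 to 13, Alpha.
Eta vs Lambda: Eta preferred on 2+5+2+6 = 15 ballots; Eta wins 15–0.
Eta vs Alpha: Eta is ranked higher on 2+6 = 8 ballots, Alpha on 7. Eta wins 8–7.
Lambda vs Alpha: 0 for Lambda, 15 for Alpha — Alpha by 15–0.
Eta wins every pairwise contest, so Eta is the Condorcet winner.

Eta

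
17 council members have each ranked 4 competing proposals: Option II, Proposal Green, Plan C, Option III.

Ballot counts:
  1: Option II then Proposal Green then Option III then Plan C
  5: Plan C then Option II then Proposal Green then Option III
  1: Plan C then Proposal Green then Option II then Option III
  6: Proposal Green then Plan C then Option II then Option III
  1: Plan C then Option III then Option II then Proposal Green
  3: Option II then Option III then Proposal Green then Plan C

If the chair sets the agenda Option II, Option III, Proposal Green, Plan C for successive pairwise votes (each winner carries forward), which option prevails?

Plan C

Round 1: Option II vs Option III — 16–1, Option II advances.
Round 2: Option II vs Proposal Green — 10–7, Option II advances.
Round 3: Option II vs Plan C — 4–13, Plan C advances.
The agenda winner is Plan C.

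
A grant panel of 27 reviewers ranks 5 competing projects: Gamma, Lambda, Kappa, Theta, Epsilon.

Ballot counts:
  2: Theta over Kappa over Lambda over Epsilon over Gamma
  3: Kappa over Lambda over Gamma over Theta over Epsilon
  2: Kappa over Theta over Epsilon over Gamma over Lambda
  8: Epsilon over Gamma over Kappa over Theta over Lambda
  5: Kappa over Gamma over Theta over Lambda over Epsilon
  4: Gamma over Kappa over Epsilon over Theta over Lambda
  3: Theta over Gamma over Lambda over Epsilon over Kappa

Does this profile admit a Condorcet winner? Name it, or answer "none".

Head-to-head results (27 reviewers):
Gamma vs Lambda: Gamma, 22–5.
Gamma vs Kappa: Gamma, 15–12.
Gamma vs Theta: Gamma, 20–7.
Gamma vs Epsilon: Gamma, 15–12.
Lambda vs Kappa: Kappa, 24–3.
Lambda–Theta: Theta 24–3.
Lambda–Epsilon: Epsilon 14–13.
Kappa vs Theta: Kappa wins 22–5.
Kappa vs Epsilon: Kappa, 16–11.
Theta vs Epsilon: Theta wins 15–12.
Only Gamma has no losses; Gamma is the Condorcet winner.

Gamma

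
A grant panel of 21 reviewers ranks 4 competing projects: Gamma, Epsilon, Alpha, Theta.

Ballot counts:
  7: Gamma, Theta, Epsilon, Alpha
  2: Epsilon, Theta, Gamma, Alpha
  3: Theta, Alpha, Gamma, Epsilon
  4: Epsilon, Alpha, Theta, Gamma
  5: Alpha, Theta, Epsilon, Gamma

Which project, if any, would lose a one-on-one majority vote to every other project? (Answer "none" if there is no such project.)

Gamma

Head-to-head results (21 reviewers):
Gamma vs Epsilon: Gamma preferred on 7+3 = 10 ballots; Epsilon wins 11–10.
Gamma vs Alpha: Alpha, 12–9.
Gamma vs Theta: Gamma preferred on 7 ballots; Theta wins 14–7.
Epsilon vs Alpha: 13 to 8, Epsilon.
Epsilon vs Theta: 6 to 15, Theta.
Alpha vs Theta: Alpha preferred on 4+5 = 9 ballots; Theta wins 12–9.
Gamma is beaten in every head-to-head and is the Condorcet loser.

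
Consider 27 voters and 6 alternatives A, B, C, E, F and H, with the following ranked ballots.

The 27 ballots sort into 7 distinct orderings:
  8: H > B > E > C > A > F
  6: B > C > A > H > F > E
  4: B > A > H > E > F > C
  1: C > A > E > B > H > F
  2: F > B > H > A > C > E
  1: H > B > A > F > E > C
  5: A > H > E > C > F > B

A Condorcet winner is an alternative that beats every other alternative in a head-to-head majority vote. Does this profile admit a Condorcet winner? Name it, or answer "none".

none

Check each pair by majority over 27 ballots:
A vs B: B wins 21–6.
A vs C: C, 15–12.
A vs E: A is ranked higher on 6+4+1+2+1+5 = 19 ballots, E on 8. A wins 19–8.
A vs F: 8+6+4+1+1+5 = 25 for A, 2 for F — A by 25–2.
A–H: A 16–11.
B vs C: B, 21–6.
B vs E: B is ranked higher on 8+6+4+2+1 = 21 ballots, E on 6. B wins 21–6.
B vs F: 8+6+4+1+1 = 20 for B, 7 for F — B by 20–7.
B vs H: B is ranked higher on 6+4+1+2 = 13 ballots, H on 14. H wins 14–13.
C vs E: 9 to 18, E.
C vs F: 8+6+1+5 = 20 for C, 7 for F — C by 20–7.
C vs H: 6+1 = 7 for C, 20 for H — H by 20–7.
E vs F: 18 to 9, E.
E vs H: 1 to 26, H.
F vs H: F preferred on 2 ballots; H wins 25–2.
No alternative is unbeaten: A loses to B; B loses to H; C loses to B; E loses to A; F loses to A; H loses to A. In particular A beats E beats C beats A is a majority cycle — no Condorcet winner exists.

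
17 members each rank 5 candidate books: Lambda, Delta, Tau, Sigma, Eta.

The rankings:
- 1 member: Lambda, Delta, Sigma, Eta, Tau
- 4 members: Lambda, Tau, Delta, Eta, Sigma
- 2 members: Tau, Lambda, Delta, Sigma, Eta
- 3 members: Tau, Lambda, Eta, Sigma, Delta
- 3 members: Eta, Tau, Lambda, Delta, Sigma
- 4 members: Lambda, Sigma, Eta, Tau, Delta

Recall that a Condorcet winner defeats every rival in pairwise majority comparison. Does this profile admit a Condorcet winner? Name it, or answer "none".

Check each pair by majority over 17 ballots:
Lambda vs Delta: Lambda, 17–0.
Lambda vs Tau: Lambda wins 9–8.
Lambda–Sigma: Lambda 17–0.
Lambda vs Eta: Lambda wins 14–3.
Delta vs Tau: Tau wins 16–1.
Delta vs Sigma: Delta wins 10–7.
Delta vs Eta: Eta, 10–7.
Tau vs Sigma: Tau wins 12–5.
Tau vs Eta: Tau wins 9–8.
Sigma vs Eta: Eta wins 10–7.
Lambda defeats every rival head-to-head and is the Condorcet winner.

Lambda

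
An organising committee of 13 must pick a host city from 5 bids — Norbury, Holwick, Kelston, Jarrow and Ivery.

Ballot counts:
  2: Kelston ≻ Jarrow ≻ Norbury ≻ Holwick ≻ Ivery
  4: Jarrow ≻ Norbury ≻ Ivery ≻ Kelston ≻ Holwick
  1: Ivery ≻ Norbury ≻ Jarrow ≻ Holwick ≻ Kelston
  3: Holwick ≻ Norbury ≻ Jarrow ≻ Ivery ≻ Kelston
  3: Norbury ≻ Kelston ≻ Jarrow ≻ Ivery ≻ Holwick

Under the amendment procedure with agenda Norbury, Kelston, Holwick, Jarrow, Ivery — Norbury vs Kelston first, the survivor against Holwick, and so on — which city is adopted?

Round 1: Norbury vs Kelston — 11–2, Norbury advances.
Round 2: Norbury vs Holwick — 10–3, Norbury advances.
Round 3: Norbury vs Jarrow — 7–6, Norbury advances.
Round 4: Norbury vs Ivery — 12–1, Norbury advances.
The agenda winner is Norbury.

Norbury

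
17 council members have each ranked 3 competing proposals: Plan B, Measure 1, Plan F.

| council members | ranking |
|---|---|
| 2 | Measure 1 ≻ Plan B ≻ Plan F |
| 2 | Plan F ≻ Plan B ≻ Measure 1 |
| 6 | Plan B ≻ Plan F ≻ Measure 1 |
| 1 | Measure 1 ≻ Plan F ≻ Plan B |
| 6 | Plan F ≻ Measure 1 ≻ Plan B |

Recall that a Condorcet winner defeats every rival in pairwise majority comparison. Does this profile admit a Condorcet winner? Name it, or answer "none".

Plan F

Head-to-head results (17 council members):
Plan B vs Measure 1: Plan B preferred on 2+6 = 8 ballots; Measure 1 wins 9–8.
Plan B vs Plan F: Plan B is ranked higher on 2+6 = 8 ballots, Plan F on 9. Plan F wins 9–8.
Measure 1 vs Plan F: 3 to 14, Plan F.
Only Plan F has no losses; Plan F is the Condorcet winner.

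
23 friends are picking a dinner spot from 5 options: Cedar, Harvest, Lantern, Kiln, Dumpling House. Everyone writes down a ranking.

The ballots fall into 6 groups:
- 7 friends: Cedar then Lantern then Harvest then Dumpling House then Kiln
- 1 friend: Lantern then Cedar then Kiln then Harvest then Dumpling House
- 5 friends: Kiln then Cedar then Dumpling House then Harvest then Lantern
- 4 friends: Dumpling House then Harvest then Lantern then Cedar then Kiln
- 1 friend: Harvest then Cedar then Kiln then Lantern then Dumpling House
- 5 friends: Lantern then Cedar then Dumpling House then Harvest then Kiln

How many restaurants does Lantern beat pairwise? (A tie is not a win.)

Lantern against each rival (23 friends):
Lantern vs Cedar: Lantern is ranked higher on 1+4+5 = 10 ballots, Cedar on 13. Cedar wins 13–10.
Lantern vs Harvest: Lantern preferred on 7+1+5 = 13 ballots; Lantern wins 13–10.
Lantern vs Kiln: Lantern preferred on 7+1+4+5 = 17 ballots; Lantern wins 17–6.
Lantern vs Dumpling House: Lantern preferred on 7+1+1+5 = 14 ballots; Lantern wins 14–9.
Lantern beats Harvest, Kiln, Dumpling House; loses to Cedar — 3 pairwise wins.

3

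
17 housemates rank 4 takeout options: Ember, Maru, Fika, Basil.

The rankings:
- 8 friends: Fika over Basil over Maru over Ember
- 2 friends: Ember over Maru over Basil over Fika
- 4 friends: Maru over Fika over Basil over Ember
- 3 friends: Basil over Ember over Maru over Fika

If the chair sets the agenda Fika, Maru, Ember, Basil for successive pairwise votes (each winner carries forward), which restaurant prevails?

Round 1: Fika vs Maru — 8–9, Maru advances.
Round 2: Maru vs Ember — 12–5, Maru advances.
Round 3: Maru vs Basil — 6–11, Basil advances.
The agenda winner is Basil.

Basil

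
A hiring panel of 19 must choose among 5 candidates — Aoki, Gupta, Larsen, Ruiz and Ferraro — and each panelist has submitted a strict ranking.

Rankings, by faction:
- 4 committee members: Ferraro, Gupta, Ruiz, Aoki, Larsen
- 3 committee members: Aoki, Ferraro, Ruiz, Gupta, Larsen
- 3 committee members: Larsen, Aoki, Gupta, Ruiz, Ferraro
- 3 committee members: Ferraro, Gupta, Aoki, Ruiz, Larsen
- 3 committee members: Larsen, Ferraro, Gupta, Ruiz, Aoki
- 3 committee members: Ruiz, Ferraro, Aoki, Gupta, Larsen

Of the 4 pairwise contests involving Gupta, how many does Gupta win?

Gupta against each rival (19 committee members):
Gupta vs Aoki: Gupta wins 10–9.
Gupta vs Larsen: 13 to 6, Gupta.
Gupta–Ruiz: Gupta 13–6.
Gupta–Ferraro: Ferraro 16–3.
Gupta beats Aoki, Larsen, Ruiz; loses to Ferraro — 3 pairwise wins.

3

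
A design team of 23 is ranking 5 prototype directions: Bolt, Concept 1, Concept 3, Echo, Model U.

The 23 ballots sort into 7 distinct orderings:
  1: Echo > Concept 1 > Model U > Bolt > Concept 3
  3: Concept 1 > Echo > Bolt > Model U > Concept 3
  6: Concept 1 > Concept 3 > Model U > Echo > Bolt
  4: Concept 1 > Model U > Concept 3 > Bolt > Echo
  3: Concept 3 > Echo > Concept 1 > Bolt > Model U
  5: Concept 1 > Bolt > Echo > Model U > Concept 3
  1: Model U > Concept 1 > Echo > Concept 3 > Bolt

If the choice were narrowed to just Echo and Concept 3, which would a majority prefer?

Concept 3

Ballots ranking Echo above Concept 3: 1 + 3 + 5 + 1 = 10.
Ballots ranking Concept 3 above Echo: 23 − 10 = 13.
Concept 3 wins the head-to-head 13–10.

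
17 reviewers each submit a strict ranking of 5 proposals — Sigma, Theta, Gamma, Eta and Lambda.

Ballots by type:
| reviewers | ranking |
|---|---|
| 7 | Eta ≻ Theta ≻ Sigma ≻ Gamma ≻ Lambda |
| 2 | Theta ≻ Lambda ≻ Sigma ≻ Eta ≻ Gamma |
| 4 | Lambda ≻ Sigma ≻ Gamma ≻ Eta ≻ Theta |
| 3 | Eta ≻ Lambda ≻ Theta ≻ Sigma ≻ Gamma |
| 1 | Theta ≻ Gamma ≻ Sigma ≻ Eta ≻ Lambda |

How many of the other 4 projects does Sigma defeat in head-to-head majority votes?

Sigma against each rival (17 reviewers):
Sigma vs Theta: Sigma preferred on 4 ballots; Theta wins 13–4.
Sigma vs Gamma: Sigma wins 16–1.
Sigma–Eta: Eta 10–7.
Sigma–Lambda: Lambda 9–8.
Sigma beats Gamma; loses to Theta, Eta, Lambda — 1 pairwise win.

1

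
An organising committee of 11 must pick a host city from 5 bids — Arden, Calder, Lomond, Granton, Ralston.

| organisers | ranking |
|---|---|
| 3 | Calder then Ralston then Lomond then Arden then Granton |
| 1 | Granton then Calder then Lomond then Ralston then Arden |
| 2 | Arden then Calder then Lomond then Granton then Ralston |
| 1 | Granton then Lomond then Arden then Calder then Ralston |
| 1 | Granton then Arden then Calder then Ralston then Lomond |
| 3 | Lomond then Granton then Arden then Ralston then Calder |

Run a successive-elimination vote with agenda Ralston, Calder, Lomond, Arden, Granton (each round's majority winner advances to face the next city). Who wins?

Round 1: Ralston vs Calder — 3–8, Calder advances.
Round 2: Calder vs Lomond — 7–4, Calder advances.
Round 3: Calder vs Arden — 4–7, Arden advances.
Round 4: Arden vs Granton — 5–6, Granton advances.
The agenda winner is Granton.

Granton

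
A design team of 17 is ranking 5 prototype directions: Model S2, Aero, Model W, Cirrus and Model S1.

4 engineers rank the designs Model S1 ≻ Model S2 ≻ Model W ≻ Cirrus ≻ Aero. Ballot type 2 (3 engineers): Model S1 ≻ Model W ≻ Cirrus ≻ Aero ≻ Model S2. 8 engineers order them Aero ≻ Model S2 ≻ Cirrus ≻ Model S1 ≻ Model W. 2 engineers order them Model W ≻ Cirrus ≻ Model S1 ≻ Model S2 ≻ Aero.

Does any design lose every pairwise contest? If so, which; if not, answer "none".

none

Pairwise majorities:
Model S2 vs Aero: Aero, 11–6.
Model S2 vs Model W: Model S2 wins 12–5.
Model S2–Cirrus: Model S2 12–5.
Model S2 vs Model S1: 8 for Model S2, 9 for Model S1 — Model S1 by 9–8.
Aero vs Model W: Model W, 9–8.
Aero vs Cirrus: Aero is ranked higher on 8 ballots, Cirrus on 9. Cirrus wins 9–8.
Aero vs Model S1: Aero is ranked higher on 8 ballots, Model S1 on 9. Model S1 wins 9–8.
Model W vs Cirrus: 4+3+2 = 9 for Model W, 8 for Cirrus — Model W by 9–8.
Model W vs Model S1: Model S1 wins 15–2.
Cirrus vs Model S1: Cirrus, 10–7.
Each design has at least one pairwise win (Model S2 beats Model W; Aero beats Model S2; Model W beats Aero; Cirrus beats Aero; Model S1 beats Model S2) — no Condorcet loser.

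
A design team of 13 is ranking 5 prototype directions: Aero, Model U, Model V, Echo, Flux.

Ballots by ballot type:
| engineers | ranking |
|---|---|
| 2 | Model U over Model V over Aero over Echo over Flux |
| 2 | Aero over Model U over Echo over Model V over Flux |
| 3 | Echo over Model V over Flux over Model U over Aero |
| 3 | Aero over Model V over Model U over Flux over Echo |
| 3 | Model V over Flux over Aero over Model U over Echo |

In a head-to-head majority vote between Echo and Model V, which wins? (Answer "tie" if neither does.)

Ballots ranking Echo above Model V: 2 + 3 = 5.
Ballots ranking Model V above Echo: 13 − 5 = 8.
Model V wins the head-to-head 8–5.

Model V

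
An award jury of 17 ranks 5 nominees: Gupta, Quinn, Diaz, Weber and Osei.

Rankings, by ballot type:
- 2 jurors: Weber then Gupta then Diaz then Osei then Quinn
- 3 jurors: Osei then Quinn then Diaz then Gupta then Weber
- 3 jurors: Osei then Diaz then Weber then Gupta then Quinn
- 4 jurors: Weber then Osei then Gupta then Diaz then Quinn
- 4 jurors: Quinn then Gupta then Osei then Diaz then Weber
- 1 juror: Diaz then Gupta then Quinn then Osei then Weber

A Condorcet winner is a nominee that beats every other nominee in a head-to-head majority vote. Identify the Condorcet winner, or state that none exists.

Check each pair by majority over 17 ballots:
Gupta vs Quinn: 10 to 7, Gupta.
Gupta vs Diaz: 10 to 7, Gupta.
Gupta vs Weber: Gupta preferred on 3+4+1 = 8 ballots; Weber wins 9–8.
Gupta vs Osei: 2+4+1 = 7 for Gupta, 10 for Osei — Osei by 10–7.
Quinn vs Diaz: Quinn is ranked higher on 3+4 = 7 ballots, Diaz on 10. Diaz wins 10–7.
Quinn vs Weber: Quinn preferred on 3+4+1 = 8 ballots; Weber wins 9–8.
Quinn vs Osei: 4+1 = 5 for Quinn, 12 for Osei — Osei by 12–5.
Diaz vs Weber: 3+3+4+1 = 11 for Diaz, 6 for Weber — Diaz by 11–6.
Diaz vs Osei: 3 to 14, Osei.
Weber vs Osei: 2+4 = 6 for Weber, 11 for Osei — Osei by 11–6.
Osei beats each of Gupta, Quinn, Diaz, Weber — Osei is the Condorcet winner.

Osei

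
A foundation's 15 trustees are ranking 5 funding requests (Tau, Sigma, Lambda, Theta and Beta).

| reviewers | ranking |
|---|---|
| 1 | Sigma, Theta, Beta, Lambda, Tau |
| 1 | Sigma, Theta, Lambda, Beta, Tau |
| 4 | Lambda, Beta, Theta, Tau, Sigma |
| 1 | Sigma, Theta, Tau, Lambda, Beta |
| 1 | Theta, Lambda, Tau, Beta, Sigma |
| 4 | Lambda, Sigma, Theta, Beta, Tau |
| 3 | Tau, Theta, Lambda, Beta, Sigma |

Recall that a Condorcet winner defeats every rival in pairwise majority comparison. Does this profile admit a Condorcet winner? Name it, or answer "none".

Head-to-head results (15 reviewers):
Tau vs Sigma: 8 to 7, Tau.
Tau vs Lambda: Lambda, 11–4.
Tau vs Theta: Theta, 12–3.
Tau vs Beta: 1+1+3 = 5 for Tau, 10 for Beta — Beta by 10–5.
Sigma–Lambda: Lambda 12–3.
Sigma vs Theta: Theta wins 8–7.
Sigma–Beta: Beta 8–7.
Lambda–Theta: Lambda 8–7.
Lambda vs Beta: 1+4+1+1+4+3 = 14 for Lambda, 1 for Beta — Lambda by 14–1.
Theta–Beta: Theta 11–4.
Lambda wins every pairwise contest, so Lambda is the Condorcet winner.

Lambda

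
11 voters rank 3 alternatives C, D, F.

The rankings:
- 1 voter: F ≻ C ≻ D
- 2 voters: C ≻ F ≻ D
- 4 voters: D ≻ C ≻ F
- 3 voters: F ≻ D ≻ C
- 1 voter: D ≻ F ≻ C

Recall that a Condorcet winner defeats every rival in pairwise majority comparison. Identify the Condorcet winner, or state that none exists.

Pairwise majorities:
C vs D: 3 to 8, D.
C–F: C 6–5.
D–F: F 6–5.
No alternative is unbeaten: C loses to D; D loses to F; F loses to C. In particular C > F > D > C is a majority cycle — no Condorcet winner exists.

none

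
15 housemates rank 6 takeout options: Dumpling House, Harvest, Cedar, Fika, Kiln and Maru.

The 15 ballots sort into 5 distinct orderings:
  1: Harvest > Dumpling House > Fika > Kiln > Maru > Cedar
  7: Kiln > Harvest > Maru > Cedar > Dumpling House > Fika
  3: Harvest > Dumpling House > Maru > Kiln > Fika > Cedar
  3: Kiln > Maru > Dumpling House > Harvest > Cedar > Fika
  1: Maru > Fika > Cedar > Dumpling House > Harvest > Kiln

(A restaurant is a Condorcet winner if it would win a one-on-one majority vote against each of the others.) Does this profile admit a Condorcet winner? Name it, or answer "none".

Pairwise majorities:
Dumpling House vs Harvest: Harvest, 11–4.
Dumpling House vs Cedar: Cedar wins 8–7.
Dumpling House vs Fika: Dumpling House preferred on 1+7+3+3 = 14 ballots; Dumpling House wins 14–1.
Dumpling House vs Kiln: 1+3+1 = 5 for Dumpling House, 10 for Kiln — Kiln by 10–5.
Dumpling House vs Maru: 4 to 11, Maru.
Harvest vs Cedar: Harvest wins 14–1.
Harvest vs Fika: 1+7+3+3 = 14 for Harvest, 1 for Fika — Harvest by 14–1.
Harvest vs Kiln: 5 to 10, Kiln.
Harvest vs Maru: Harvest, 11–4.
Cedar vs Fika: Cedar, 10–5.
Cedar vs Kiln: 1 for Cedar, 14 for Kiln — Kiln by 14–1.
Cedar–Maru: Maru 15–0.
Fika vs Kiln: Kiln, 13–2.
Fika vs Maru: Fika preferred on 1 ballot; Maru wins 14–1.
Kiln vs Maru: Kiln, 11–4.
Kiln beats each of Dumpling House, Harvest, Cedar, Fika, Maru — Kiln is the Condorcet winner.

Kiln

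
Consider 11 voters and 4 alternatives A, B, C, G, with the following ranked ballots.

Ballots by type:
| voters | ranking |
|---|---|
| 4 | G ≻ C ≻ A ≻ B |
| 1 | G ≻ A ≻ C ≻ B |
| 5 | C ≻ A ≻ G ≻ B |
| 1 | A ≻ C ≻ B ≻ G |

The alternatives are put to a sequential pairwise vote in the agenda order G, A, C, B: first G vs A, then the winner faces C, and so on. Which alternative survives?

C

Round 1: G vs A — 5–6, A advances.
Round 2: A vs C — 2–9, C advances.
Round 3: C vs B — 11–0, C advances.
C survives the agenda.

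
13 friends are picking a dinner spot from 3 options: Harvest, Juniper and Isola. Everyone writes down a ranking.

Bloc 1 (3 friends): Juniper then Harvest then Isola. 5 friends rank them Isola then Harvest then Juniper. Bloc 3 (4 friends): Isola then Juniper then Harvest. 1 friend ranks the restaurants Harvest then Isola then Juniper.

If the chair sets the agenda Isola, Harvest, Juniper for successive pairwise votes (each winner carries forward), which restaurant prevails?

Round 1: Isola vs Harvest — 9–4, Isola advances.
Round 2: Isola vs Juniper — 10–3, Isola advances.
Isola survives the agenda.

Isola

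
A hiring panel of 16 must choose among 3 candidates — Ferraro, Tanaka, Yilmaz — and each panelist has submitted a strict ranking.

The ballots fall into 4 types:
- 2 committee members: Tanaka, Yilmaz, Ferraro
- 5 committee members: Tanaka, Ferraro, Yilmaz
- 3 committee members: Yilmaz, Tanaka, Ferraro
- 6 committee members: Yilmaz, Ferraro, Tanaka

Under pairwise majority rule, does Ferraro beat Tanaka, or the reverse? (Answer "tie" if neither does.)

Ballots ranking Ferraro above Tanaka: 6.
Ballots ranking Tanaka above Ferraro: 16 − 6 = 10.
Tanaka wins the head-to-head 10–6.

Tanaka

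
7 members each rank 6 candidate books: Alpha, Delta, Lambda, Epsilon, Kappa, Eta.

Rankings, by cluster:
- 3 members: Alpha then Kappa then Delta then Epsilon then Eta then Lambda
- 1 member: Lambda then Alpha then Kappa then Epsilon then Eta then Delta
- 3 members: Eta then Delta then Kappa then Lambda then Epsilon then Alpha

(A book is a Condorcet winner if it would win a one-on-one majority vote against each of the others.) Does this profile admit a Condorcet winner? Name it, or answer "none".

none

Check each pair by majority over 7 ballots:
Alpha vs Delta: 4 to 3, Alpha.
Alpha vs Lambda: Lambda, 4–3.
Alpha vs Epsilon: Alpha preferred on 3+1 = 4 ballots; Alpha wins 4–3.
Alpha vs Kappa: Alpha is ranked higher on 3+1 = 4 ballots, Kappa on 3. Alpha wins 4–3.
Alpha vs Eta: 4 to 3, Alpha.
Delta vs Lambda: Delta wins 6–1.
Delta–Epsilon: Delta 6–1.
Delta vs Kappa: 3 to 4, Kappa.
Delta vs Eta: Eta wins 4–3.
Lambda vs Epsilon: 1+3 = 4 for Lambda, 3 for Epsilon — Lambda by 4–3.
Lambda vs Kappa: Lambda is ranked higher on 1 ballot, Kappa on 6. Kappa wins 6–1.
Lambda vs Eta: Eta, 6–1.
Epsilon vs Kappa: Epsilon is ranked higher on 0 ballots, Kappa on 7. Kappa wins 7–0.
Epsilon vs Eta: Epsilon wins 4–3.
Kappa vs Eta: Kappa, 4–3.
No book is unbeaten: Alpha loses to Lambda; Delta loses to Alpha; Lambda loses to Delta; Epsilon loses to Alpha; Kappa loses to Alpha; Eta loses to Alpha. In particular Alpha → Delta → Lambda → Alpha is a majority cycle — no Condorcet winner exists.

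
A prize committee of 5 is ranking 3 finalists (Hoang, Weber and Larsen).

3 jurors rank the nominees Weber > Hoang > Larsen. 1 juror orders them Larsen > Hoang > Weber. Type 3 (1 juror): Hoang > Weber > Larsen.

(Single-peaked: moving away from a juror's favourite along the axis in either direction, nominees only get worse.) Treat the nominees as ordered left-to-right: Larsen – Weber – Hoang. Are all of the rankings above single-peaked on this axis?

Axis positions: Larsen=1, Weber=2, Hoang=3.
Type 1 (peak Weber at position 2): ranking walks positions 2-3-1, expanding outward from the peak — single-peaked.
Type 2: ranking walks positions 1-3-2; Hoang is ranked above Weber even though Weber lies between Hoang and the peak Larsen on the axis — preferences dip and rise again. Not single-peaked.
Type 3 (peak Hoang at position 3): ranking walks positions 3-2-1, expanding outward from the peak — single-peaked.
Type 2 violates single-peakedness, so the profile is not single-peaked on this axis.

no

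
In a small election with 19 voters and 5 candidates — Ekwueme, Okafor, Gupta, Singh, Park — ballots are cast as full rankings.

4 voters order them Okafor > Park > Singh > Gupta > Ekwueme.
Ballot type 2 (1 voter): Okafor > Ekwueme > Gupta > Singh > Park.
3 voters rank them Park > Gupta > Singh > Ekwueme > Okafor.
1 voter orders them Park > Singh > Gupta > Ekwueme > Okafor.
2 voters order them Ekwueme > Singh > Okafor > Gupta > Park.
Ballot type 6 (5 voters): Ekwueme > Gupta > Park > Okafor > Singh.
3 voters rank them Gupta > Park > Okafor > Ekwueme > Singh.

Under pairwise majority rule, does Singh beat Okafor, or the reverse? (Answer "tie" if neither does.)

Ballots ranking Singh above Okafor: 3 + 1 + 2 = 6.
Ballots ranking Okafor above Singh: 19 − 6 = 13.
Okafor wins the head-to-head 13–6.

Okafor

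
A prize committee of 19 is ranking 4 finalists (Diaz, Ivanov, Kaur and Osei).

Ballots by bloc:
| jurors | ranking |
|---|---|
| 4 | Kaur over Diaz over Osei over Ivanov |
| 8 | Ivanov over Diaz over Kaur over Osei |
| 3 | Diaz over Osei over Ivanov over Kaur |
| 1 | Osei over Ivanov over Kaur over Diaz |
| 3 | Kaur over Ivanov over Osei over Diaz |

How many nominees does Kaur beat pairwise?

1

Kaur against each rival (19 jurors):
Kaur–Diaz: Diaz 11–8.
Kaur vs Ivanov: 4+3 = 7 for Kaur, 12 for Ivanov — Ivanov by 12–7.
Kaur–Osei: Kaur 15–4.
Kaur beats Osei; loses to Diaz, Ivanov — 1 pairwise win.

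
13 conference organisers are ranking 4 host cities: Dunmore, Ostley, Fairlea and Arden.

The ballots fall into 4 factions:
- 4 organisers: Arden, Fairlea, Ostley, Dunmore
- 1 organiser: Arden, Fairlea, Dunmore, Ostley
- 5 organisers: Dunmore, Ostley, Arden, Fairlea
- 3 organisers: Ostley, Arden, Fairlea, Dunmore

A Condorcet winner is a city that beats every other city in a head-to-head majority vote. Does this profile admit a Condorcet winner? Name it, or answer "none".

Pairwise majorities:
Dunmore vs Ostley: Ostley, 7–6.
Dunmore–Fairlea: Fairlea 8–5.
Dunmore vs Arden: Arden, 8–5.
Ostley vs Fairlea: Ostley wins 8–5.
Ostley vs Arden: Ostley wins 8–5.
Fairlea vs Arden: Arden, 13–0.
Ostley beats each of Dunmore, Fairlea, Arden — Ostley is the Condorcet winner.

Ostley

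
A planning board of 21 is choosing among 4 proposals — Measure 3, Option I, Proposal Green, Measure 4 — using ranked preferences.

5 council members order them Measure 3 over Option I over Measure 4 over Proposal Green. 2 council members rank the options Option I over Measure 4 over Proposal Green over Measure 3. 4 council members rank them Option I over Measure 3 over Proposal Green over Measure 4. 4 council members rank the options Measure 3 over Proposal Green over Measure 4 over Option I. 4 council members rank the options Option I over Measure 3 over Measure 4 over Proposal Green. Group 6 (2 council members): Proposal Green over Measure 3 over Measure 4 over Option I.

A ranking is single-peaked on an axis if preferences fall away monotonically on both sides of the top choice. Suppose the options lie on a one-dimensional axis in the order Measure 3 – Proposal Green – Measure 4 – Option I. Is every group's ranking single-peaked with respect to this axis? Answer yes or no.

Axis positions: Measure 3=1, Proposal Green=2, Measure 4=3, Option I=4.
Group 1: ranking walks positions 1-4-3-2; Option I is ranked above Proposal Green even though Proposal Green lies between Option I and the peak Measure 3 on the axis — preferences dip and rise again. Not single-peaked.
Group 2 (peak Option I at position 4): ranking walks positions 4-3-2-1, expanding outward from the peak — single-peaked.
Group 3: ranking walks positions 4-1-2-3; Measure 3 is ranked above Measure 4 even though Measure 4 lies between Measure 3 and the peak Option I on the axis — preferences dip and rise again. Not single-peaked.
Group 4 (peak Measure 3 at position 1): ranking walks positions 1-2-3-4, expanding outward from the peak — single-peaked.
Group 5: ranking walks positions 4-1-3-2; Measure 3 is ranked above Measure 4 even though Measure 4 lies between Measure 3 and the peak Option I on the axis — preferences dip and rise again. Not single-peaked.
Group 6 (peak Proposal Green at position 2): ranking walks positions 2-1-3-4, expanding outward from the peak — single-peaked.
Group 1 violates single-peakedness, so the profile is not single-peaked on this axis.

no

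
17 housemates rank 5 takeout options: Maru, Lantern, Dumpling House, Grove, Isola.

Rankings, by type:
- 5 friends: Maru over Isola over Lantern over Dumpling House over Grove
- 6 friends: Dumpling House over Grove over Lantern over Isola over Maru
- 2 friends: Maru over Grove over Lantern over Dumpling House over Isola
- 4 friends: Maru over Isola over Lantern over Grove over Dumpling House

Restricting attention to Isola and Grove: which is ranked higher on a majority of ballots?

Ballots ranking Isola above Grove: 5 + 4 = 9.
Ballots ranking Grove above Isola: 17 − 9 = 8.
Isola wins the head-to-head 9–8.

Isola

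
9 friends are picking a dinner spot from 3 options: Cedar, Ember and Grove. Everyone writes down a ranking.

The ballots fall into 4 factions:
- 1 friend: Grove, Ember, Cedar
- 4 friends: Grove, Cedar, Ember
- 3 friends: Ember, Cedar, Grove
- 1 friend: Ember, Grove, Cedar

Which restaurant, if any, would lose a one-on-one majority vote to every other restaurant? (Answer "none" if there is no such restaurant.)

Cedar

Head-to-head results (9 friends):
Cedar vs Ember: 4 for Cedar, 5 for Ember — Ember by 5–4.
Cedar vs Grove: Grove wins 6–3.
Ember vs Grove: Grove, 5–4.
Only Cedar has no wins; Cedar is the Condorcet loser.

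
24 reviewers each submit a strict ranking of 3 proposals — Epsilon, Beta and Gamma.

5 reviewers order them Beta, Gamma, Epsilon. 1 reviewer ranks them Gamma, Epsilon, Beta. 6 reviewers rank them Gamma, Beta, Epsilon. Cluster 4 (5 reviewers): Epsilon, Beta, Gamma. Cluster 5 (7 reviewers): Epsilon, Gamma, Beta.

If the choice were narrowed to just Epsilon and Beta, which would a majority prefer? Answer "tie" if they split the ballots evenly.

Epsilon

Ballots ranking Epsilon above Beta: 1 + 5 + 7 = 13.
Ballots ranking Beta above Epsilon: 24 − 13 = 11.
Epsilon wins the head-to-head 13–11.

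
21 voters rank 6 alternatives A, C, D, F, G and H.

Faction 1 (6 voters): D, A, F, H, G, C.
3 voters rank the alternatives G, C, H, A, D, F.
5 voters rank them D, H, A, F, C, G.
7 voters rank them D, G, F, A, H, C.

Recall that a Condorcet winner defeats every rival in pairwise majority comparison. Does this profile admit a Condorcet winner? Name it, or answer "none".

D

Head-to-head results (21 voters):
A vs C: A preferred on 6+5+7 = 18 ballots; A wins 18–3.
A vs D: 3 to 18, D.
A–F: A 14–7.
A–G: A 11–10.
A–H: A 13–8.
C vs D: C is ranked higher on 3 ballots, D on 18. D wins 18–3.
C vs F: F, 18–3.
C vs G: G wins 16–5.
C vs H: H wins 18–3.
D vs F: D is ranked higher on 6+3+5+7 = 21 ballots, F on 0. D wins 21–0.
D vs G: D is ranked higher on 6+5+7 = 18 ballots, G on 3. D wins 18–3.
D vs H: 18 to 3, D.
F vs G: 6+5 = 11 for F, 10 for G — F by 11–10.
F vs H: 13 to 8, F.
G vs H: G preferred on 3+7 = 10 ballots; H wins 11–10.
D wins every pairwise contest, so D is the Condorcet winner.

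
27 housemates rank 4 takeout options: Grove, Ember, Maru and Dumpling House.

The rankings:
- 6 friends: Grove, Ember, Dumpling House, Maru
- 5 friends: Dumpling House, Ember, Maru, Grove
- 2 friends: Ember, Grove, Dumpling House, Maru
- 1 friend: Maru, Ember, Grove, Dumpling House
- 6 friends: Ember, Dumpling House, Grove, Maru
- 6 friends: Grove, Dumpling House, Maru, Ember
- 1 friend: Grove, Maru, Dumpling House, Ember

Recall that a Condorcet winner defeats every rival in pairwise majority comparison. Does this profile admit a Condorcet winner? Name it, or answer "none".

Check each pair by majority over 27 ballots:
Grove vs Ember: Ember, 14–13.
Grove–Maru: Grove 21–6.
Grove vs Dumpling House: Grove, 16–11.
Ember vs Maru: Ember wins 19–8.
Ember–Dumpling House: Ember 15–12.
Maru vs Dumpling House: Dumpling House, 25–2.
Ember wins every pairwise contest, so Ember is the Condorcet winner.

Ember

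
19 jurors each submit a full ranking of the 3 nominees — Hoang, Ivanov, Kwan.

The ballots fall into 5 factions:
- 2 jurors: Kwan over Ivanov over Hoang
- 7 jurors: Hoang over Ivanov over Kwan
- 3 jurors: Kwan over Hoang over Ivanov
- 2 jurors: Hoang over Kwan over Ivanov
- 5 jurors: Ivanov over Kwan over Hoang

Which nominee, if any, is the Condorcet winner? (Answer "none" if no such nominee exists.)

Head-to-head results (19 jurors):
Hoang vs Ivanov: 7+3+2 = 12 for Hoang, 7 for Ivanov — Hoang by 12–7.
Hoang vs Kwan: Hoang preferred on 7+2 = 9 ballots; Kwan wins 10–9.
Ivanov vs Kwan: Ivanov, 12–7.
Each nominee drops at least one matchup (Hoang loses to Kwan; Ivanov loses to Hoang; Kwan loses to Ivanov); the cycle Hoang beats Ivanov beats Kwan beats Hoang rules out a Condorcet winner.

none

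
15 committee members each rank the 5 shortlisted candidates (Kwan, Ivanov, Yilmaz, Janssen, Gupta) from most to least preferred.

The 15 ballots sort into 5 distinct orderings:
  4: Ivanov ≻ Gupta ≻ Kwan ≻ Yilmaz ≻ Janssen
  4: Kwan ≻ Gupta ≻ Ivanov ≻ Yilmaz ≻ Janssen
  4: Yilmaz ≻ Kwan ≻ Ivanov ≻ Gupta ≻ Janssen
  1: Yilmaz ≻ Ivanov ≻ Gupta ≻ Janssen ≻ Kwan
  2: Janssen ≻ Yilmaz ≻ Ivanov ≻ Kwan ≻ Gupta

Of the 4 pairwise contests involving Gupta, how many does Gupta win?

Gupta against each rival (15 committee members):
Gupta vs Kwan: Kwan wins 10–5.
Gupta vs Ivanov: 4 to 11, Ivanov.
Gupta vs Yilmaz: 8 to 7, Gupta.
Gupta–Janssen: Gupta 13–2.
Gupta beats Yilmaz, Janssen; loses to Kwan, Ivanov — 2 pairwise wins.

2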